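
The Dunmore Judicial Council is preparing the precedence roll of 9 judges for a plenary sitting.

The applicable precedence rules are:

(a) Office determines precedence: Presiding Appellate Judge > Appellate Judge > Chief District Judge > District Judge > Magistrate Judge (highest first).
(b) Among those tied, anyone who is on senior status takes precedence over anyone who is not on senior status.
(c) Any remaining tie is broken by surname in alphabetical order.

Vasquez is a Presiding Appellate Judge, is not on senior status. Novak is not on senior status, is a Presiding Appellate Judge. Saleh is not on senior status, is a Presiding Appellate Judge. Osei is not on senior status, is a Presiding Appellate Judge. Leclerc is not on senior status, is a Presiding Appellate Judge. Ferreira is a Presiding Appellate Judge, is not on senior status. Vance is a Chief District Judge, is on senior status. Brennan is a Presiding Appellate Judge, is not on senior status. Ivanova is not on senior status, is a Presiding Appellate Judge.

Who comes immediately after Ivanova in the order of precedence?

By office: Brennan, Ferreira, Ivanova, Leclerc, Novak, Osei, Saleh and Vasquez (Presiding Appellate Judge); then Vance (Chief District Judge).
Brennan, Ferreira, Ivanova, Leclerc, Novak, Osei, Saleh and Vasquez are each not on senior status, so the next rule applies.
Among Brennan, Ferreira, Ivanova, Leclerc, Novak, Osei, Saleh and Vasquez, alphabetically by surname: Brennan before Ferreira before Ivanova before Leclerc before Novak before Osei before Saleh before Vasquez.
Order: Brennan, Ferreira, Ivanova, Leclerc, Novak, Osei, Saleh, Vasquez, Vance.

Leclerc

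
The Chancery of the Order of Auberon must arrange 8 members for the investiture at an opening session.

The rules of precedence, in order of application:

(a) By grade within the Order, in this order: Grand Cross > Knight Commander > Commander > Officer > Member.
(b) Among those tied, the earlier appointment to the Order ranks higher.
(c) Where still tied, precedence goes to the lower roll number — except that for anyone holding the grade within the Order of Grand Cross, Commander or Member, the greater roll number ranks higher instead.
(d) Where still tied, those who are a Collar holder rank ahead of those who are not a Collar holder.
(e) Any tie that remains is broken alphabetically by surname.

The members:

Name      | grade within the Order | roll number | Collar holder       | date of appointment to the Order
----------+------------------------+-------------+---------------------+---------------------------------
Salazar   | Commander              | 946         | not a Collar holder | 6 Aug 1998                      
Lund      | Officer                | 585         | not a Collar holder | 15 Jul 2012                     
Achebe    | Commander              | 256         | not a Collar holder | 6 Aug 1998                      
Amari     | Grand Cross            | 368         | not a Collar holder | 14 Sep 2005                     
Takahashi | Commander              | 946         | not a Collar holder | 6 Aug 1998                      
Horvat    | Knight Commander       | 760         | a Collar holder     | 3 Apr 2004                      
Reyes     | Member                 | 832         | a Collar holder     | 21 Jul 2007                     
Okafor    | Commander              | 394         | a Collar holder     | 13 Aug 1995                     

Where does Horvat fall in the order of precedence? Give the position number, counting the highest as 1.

By grade within the Order: Amari (Grand Cross); then Horvat (Knight Commander); then Okafor, Salazar, Takahashi and Achebe (Commander); then Lund (Officer); then Reyes (Member).
Among Okafor, Salazar, Takahashi and Achebe, by date of appointment to the Order (earlier first): Okafor (13 Aug 1995) before Salazar, Takahashi and Achebe (6 Aug 1998).
Among Salazar, Takahashi and Achebe, by roll number (higher first) (reversed rule for this group): Salazar and Takahashi (946) before Achebe (256).
Salazar and Takahashi are each not a Collar holder, so the next rule applies.
Among Salazar and Takahashi, alphabetically by surname: Salazar before Takahashi.
Order: Amari, Horvat, Okafor, Salazar, Takahashi, Achebe, Lund, Reyes. So position 2.

2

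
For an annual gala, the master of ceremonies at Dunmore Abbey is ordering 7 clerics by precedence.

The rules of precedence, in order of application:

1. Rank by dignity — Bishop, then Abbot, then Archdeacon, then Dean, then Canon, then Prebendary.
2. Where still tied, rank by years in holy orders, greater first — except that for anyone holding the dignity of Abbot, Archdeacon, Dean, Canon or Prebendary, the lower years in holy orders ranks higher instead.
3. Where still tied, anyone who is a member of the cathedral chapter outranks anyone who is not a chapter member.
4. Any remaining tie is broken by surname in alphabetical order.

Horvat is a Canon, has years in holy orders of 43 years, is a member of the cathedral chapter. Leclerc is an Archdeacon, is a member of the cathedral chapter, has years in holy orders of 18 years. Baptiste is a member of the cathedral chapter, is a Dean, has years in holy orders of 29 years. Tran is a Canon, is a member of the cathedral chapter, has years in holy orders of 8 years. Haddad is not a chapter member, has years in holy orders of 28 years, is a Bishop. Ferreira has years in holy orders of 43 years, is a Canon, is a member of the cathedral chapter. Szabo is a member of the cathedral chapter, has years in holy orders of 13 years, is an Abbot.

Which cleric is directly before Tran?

Baptiste

By dignity: Haddad (Bishop); then Szabo (Abbot); then Leclerc (Archdeacon); then Baptiste (Dean); then Tran, Ferreira and Horvat (Canon).
Among Tran, Ferreira and Horvat, by years in holy orders (lower first) (reversed rule for this group): Tran (8 years) before Ferreira and Horvat (43 years).
Ferreira and Horvat are each a member of the cathedral chapter, so the next rule applies.
Among Ferreira and Horvat, alphabetically by surname: Ferreira before Horvat.
Order: Haddad, Szabo, Leclerc, Baptiste, Tran, Ferreira, Horvat.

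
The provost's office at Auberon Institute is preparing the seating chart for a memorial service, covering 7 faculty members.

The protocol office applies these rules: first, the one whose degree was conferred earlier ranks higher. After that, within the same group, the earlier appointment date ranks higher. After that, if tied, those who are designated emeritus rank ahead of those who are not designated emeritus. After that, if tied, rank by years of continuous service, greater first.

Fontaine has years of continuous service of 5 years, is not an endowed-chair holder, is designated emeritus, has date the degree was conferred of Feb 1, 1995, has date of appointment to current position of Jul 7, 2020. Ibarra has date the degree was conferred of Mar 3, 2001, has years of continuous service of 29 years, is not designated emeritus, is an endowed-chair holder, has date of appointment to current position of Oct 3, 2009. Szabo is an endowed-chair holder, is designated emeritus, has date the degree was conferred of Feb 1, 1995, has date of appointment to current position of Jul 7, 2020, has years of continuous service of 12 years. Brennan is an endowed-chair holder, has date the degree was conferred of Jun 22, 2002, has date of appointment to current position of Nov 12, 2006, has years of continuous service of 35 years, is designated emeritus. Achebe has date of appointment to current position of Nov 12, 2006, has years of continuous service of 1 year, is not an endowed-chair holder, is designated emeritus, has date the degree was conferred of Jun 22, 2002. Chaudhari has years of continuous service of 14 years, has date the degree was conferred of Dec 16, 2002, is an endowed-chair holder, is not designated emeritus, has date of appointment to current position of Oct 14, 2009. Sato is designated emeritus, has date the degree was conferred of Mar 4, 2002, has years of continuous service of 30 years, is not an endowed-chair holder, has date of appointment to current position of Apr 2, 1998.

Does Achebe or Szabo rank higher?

By date the degree was conferred (earlier first): Szabo and Fontaine (both Feb 1, 1995); then Ibarra (Mar 3, 2001); then Sato (Mar 4, 2002); then Brennan and Achebe (both Jun 22, 2002); then Chaudhari (Dec 16, 2002).
Szabo and Fontaine both have date of appointment to current position Jul 7, 2020, so the next rule applies.
Szabo and Fontaine are each designated emeritus, so the next rule applies.
Among Szabo and Fontaine, by years of continuous service (higher first): Szabo (12 years) before Fontaine (5 years).
Brennan and Achebe both have date of appointment to current position Nov 12, 2006, so the next rule applies.
Brennan and Achebe are each designated emeritus, so the next rule applies.
Among Brennan and Achebe, by years of continuous service (higher first): Brennan (35 years) before Achebe (1 year).
So Szabo takes precedence.

Szabo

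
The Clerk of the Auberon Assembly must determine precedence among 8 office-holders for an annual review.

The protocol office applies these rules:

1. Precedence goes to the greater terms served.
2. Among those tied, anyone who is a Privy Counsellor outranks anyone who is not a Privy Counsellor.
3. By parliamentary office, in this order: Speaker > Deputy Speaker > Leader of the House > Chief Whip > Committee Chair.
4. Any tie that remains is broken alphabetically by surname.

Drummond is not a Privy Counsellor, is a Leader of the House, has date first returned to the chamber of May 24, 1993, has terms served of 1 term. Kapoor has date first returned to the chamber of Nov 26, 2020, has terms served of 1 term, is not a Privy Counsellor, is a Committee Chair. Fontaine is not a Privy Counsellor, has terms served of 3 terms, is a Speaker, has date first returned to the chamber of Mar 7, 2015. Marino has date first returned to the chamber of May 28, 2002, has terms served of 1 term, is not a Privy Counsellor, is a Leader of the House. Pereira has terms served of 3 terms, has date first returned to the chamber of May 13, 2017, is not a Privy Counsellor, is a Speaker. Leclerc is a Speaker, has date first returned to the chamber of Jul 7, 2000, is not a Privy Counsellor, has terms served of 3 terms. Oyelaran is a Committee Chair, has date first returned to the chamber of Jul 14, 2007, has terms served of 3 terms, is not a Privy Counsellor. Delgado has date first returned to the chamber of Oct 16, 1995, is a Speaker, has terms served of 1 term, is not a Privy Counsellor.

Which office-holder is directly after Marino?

By terms served (higher first): Fontaine, Leclerc, Pereira and Oyelaran (each 3 terms); then Delgado, Drummond, Marino and Kapoor (each 1 term).
Fontaine, Leclerc, Pereira and Oyelaran are each not a Privy Counsellor, so the next rule applies.
Among Fontaine, Leclerc, Pereira and Oyelaran, by parliamentary office: Fontaine, Leclerc and Pereira (Speaker) before Oyelaran (Committee Chair).
Among Fontaine, Leclerc and Pereira, alphabetically by surname: Fontaine before Leclerc before Pereira.
Delgado, Drummond, Marino and Kapoor are each not a Privy Counsellor, so the next rule applies.
Among Delgado, Drummond, Marino and Kapoor, by parliamentary office: Delgado (Speaker) before Drummond and Marino (Leader of the House) before Kapoor (Committee Chair).
Among Drummond and Marino, alphabetically by surname: Drummond before Marino.
Order: Fontaine, Leclerc, Pereira, Oyelaran, Delgado, Drummond, Marino, Kapoor.

Kapoor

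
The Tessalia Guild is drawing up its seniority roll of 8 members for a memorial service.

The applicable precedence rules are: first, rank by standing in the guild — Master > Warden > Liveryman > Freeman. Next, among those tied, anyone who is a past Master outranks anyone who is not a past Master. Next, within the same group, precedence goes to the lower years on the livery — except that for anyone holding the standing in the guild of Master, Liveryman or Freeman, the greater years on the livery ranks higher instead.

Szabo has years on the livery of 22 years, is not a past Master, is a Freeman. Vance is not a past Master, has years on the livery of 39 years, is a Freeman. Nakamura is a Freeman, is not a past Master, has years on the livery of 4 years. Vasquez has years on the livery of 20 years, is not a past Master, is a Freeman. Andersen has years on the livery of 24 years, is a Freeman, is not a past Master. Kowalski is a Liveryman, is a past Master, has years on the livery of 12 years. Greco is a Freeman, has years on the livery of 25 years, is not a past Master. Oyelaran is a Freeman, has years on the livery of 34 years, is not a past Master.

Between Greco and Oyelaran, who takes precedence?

Oyelaran

By standing in the guild: Kowalski (Liveryman); then Vance, Oyelaran, Greco, Andersen, Szabo, Vasquez and Nakamura (Freeman).
Vance, Oyelaran, Greco, Andersen, Szabo, Vasquez and Nakamura are each not a past Master, so the next rule applies.
Among Vance, Oyelaran, Greco, Andersen, Szabo, Vasquez and Nakamura, by years on the livery (higher first) (reversed rule for this group): Vance (39 years) before Oyelaran (34 years) before Greco (25 years) before Andersen (24 years) before Szabo (22 years) before Vasquez (20 years) before Nakamura (4 years).
So Oyelaran takes precedence.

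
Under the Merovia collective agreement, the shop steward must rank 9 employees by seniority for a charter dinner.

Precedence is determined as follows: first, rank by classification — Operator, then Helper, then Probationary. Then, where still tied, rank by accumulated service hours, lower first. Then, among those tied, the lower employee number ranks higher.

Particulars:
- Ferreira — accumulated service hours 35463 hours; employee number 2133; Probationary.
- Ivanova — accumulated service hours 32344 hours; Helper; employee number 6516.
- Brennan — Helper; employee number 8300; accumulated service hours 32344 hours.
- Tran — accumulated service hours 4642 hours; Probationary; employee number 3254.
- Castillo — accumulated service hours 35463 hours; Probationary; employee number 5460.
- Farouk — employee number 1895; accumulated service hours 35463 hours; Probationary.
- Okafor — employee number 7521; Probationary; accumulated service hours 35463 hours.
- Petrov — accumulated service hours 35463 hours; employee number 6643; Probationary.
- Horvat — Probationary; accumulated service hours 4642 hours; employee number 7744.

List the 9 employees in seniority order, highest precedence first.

By classification: Ivanova and Brennan (Helper); then Tran, Horvat, Farouk, Ferreira, Castillo, Petrov and Okafor (Probationary).
Ivanova and Brennan both have accumulated service hours 32344 hours, so the next rule applies.
Among Ivanova and Brennan, by employee number (lower first): Ivanova (6516) before Brennan (8300).
Among Tran, Horvat, Farouk, Ferreira, Castillo, Petrov and Okafor, by accumulated service hours (lower first): Tran and Horvat (4642 hours) before Farouk, Ferreira, Castillo, Petrov and Okafor (35463 hours).
Among Tran and Horvat, by employee number (lower first): Tran (3254) before Horvat (7744).
Among Farouk, Ferreira, Castillo, Petrov and Okafor, by employee number (lower first): Farouk (1895) before Ferreira (2133) before Castillo (5460) before Petrov (6643) before Okafor (7521).
Full order: Ivanova, Brennan, Tran, Horvat, Farouk, Ferreira, Castillo, Petrov, Okafor.

Ivanova, Brennan, Tran, Horvat, Farouk, Ferreira, Castillo, Petrov, Okafor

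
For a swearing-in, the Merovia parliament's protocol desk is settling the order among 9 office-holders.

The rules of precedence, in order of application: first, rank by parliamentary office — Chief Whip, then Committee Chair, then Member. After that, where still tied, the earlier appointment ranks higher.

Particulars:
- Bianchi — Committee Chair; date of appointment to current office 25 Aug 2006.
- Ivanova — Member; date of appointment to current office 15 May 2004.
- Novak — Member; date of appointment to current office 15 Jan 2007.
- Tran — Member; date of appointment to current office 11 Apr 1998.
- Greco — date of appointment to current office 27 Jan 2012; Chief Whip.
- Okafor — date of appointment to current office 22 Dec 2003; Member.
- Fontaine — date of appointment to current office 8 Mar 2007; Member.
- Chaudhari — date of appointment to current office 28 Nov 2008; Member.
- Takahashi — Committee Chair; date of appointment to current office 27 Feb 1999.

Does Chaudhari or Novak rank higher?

Novak

By parliamentary office: Greco (Chief Whip); then Takahashi and Bianchi (Committee Chair); then Tran, Okafor, Ivanova, Novak, Fontaine and Chaudhari (Member).
Among Takahashi and Bianchi, by date of appointment to current office (earlier first): Takahashi (27 Feb 1999) before Bianchi (25 Aug 2006).
Among Tran, Okafor, Ivanova, Novak, Fontaine and Chaudhari, by date of appointment to current office (earlier first): Tran (11 Apr 1998) before Okafor (22 Dec 2003) before Ivanova (15 May 2004) before Novak (15 Jan 2007) before Fontaine (8 Mar 2007) before Chaudhari (28 Nov 2008).
So Novak takes precedence.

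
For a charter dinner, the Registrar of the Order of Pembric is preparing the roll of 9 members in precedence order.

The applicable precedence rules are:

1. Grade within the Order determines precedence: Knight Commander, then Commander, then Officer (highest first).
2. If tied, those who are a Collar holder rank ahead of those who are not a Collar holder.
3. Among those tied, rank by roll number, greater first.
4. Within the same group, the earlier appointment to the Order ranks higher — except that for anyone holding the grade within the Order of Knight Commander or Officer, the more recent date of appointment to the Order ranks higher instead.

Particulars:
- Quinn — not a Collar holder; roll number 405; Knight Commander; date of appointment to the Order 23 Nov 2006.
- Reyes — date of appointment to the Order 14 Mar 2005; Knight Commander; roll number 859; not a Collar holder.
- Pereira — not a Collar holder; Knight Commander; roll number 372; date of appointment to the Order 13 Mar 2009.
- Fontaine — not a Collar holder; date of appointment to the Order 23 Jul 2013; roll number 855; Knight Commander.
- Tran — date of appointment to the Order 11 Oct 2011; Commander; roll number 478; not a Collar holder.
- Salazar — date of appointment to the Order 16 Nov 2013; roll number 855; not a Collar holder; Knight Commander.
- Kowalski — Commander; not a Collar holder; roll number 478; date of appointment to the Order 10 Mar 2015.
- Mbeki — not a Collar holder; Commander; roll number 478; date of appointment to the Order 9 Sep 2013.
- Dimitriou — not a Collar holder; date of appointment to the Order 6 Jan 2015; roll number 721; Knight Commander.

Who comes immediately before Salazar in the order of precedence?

Reyes

By grade within the Order: Reyes, Salazar, Fontaine, Dimitriou, Quinn and Pereira (Knight Commander); then Tran, Mbeki and Kowalski (Commander).
Reyes, Salazar, Fontaine, Dimitriou, Quinn and Pereira are each not a Collar holder, so the next rule applies.
Among Reyes, Salazar, Fontaine, Dimitriou, Quinn and Pereira, by roll number (higher first): Reyes (859) before Salazar and Fontaine (855) before Dimitriou (721) before Quinn (405) before Pereira (372).
Among Salazar and Fontaine, by date of appointment to the Order (later first) (reversed rule for this group): Salazar (16 Nov 2013) before Fontaine (23 Jul 2013).
Tran, Mbeki and Kowalski are each not a Collar holder, so the next rule applies.
Tran, Mbeki and Kowalski all have roll number 478, so the next rule applies.
Among Tran, Mbeki and Kowalski, by date of appointment to the Order (earlier first): Tran (11 Oct 2011) before Mbeki (9 Sep 2013) before Kowalski (10 Mar 2015).
Order: Reyes, Salazar, Fontaine, Dimitriou, Quinn, Pereira, Tran, Mbeki, Kowalski.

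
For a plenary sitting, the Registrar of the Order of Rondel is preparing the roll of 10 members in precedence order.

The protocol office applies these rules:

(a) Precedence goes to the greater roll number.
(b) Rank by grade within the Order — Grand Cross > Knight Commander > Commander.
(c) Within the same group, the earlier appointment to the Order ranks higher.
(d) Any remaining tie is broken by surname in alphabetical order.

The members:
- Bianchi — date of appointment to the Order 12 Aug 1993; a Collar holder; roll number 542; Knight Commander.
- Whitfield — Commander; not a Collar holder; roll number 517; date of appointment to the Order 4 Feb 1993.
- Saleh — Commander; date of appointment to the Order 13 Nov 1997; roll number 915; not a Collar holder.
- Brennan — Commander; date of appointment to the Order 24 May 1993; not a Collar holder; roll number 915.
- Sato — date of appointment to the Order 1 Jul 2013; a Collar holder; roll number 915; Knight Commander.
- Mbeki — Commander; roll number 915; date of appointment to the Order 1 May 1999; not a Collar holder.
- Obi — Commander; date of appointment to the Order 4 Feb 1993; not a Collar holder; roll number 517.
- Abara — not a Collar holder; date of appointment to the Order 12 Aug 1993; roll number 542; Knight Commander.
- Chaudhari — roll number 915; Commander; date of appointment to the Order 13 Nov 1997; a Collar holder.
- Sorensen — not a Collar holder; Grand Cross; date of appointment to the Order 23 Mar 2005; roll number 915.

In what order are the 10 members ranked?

Sorensen, Sato, Brennan, Chaudhari, Saleh, Mbeki, Abara, Bianchi, Obi, Whitfield

By roll number (higher first): Sorensen, Sato, Brennan, Chaudhari, Saleh and Mbeki (each 915); then Abara and Bianchi (both 542); then Obi and Whitfield (both 517).
Among Sorensen, Sato, Brennan, Chaudhari, Saleh and Mbeki, by grade within the Order: Sorensen (Grand Cross) before Sato (Knight Commander) before Brennan, Chaudhari, Saleh and Mbeki (Commander).
Among Brennan, Chaudhari, Saleh and Mbeki, by date of appointment to the Order (earlier first): Brennan (24 May 1993) before Chaudhari and Saleh (13 Nov 1997) before Mbeki (1 May 1999).
Among Chaudhari and Saleh, alphabetically by surname: Chaudhari before Saleh.
Abara and Bianchi are each Knight Commander, so the next rule applies.
Abara and Bianchi both have date of appointment to the Order 12 Aug 1993, so the next rule applies.
Among Abara and Bianchi, alphabetically by surname: Abara before Bianchi.
Obi and Whitfield are each Commander, so the next rule applies.
Obi and Whitfield both have date of appointment to the Order 4 Feb 1993, so the next rule applies.
Among Obi and Whitfield, alphabetically by surname: Obi before Whitfield.
Full order: Sorensen, Sato, Brennan, Chaudhari, Saleh, Mbeki, Abara, Bianchi, Obi, Whitfield.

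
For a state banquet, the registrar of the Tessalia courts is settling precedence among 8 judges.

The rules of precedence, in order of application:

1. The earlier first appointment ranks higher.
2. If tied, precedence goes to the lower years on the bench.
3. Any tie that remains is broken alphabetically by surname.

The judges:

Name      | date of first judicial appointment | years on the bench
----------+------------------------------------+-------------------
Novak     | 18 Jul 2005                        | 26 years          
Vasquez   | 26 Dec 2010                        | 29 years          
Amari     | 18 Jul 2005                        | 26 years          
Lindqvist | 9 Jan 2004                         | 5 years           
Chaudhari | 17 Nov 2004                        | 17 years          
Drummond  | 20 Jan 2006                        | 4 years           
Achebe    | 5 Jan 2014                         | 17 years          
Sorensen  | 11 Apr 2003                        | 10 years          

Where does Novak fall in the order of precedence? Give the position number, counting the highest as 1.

5

By date of first judicial appointment (earlier first): Sorensen (11 Apr 2003); then Lindqvist (9 Jan 2004); then Chaudhari (17 Nov 2004); then Amari and Novak (both 18 Jul 2005); then Drummond (20 Jan 2006); then Vasquez (26 Dec 2010); then Achebe (5 Jan 2014).
Amari and Novak both have years on the bench 26 years, so the next rule applies.
Among Amari and Novak, alphabetically by surname: Amari before Novak.
Order: Sorensen, Lindqvist, Chaudhari, Amari, Novak, Drummond, Vasquez, Achebe. So position 5.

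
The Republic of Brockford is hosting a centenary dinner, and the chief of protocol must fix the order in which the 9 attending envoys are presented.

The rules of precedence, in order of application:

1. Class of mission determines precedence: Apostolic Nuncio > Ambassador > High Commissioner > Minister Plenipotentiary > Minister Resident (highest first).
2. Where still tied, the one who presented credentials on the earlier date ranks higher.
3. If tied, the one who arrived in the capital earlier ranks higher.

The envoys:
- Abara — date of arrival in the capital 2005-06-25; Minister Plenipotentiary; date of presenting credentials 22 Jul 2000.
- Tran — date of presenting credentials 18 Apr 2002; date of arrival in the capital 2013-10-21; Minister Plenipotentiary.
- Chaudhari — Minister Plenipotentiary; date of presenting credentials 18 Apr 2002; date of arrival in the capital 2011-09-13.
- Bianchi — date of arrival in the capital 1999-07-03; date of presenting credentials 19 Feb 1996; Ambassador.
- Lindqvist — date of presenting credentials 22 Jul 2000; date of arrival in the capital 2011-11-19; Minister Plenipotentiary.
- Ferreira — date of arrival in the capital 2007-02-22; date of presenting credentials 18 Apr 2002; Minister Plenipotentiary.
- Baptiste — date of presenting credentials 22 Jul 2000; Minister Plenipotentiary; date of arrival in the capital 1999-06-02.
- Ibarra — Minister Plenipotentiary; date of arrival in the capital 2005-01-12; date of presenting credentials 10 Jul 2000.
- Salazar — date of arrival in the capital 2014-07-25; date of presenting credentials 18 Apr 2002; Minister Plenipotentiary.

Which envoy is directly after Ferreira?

By class of mission: Bianchi (Ambassador); then Ibarra, Baptiste, Abara, Lindqvist, Ferreira, Chaudhari, Tran and Salazar (Minister Plenipotentiary).
Among Ibarra, Baptiste, Abara, Lindqvist, Ferreira, Chaudhari, Tran and Salazar, by date of presenting credentials (earlier first): Ibarra (10 Jul 2000) before Baptiste, Abara and Lindqvist (22 Jul 2000) before Ferreira, Chaudhari, Tran and Salazar (18 Apr 2002).
Among Baptiste, Abara and Lindqvist, by date of arrival in the capital (earlier first): Baptiste (1999-06-02) before Abara (2005-06-25) before Lindqvist (2011-11-19).
Among Ferreira, Chaudhari, Tran and Salazar, by date of arrival in the capital (earlier first): Ferreira (2007-02-22) before Chaudhari (2011-09-13) before Tran (2013-10-21) before Salazar (2014-07-25).
Order: Bianchi, Ibarra, Baptiste, Abara, Lindqvist, Ferreira, Chaudhari, Tran, Salazar.

Chaudhari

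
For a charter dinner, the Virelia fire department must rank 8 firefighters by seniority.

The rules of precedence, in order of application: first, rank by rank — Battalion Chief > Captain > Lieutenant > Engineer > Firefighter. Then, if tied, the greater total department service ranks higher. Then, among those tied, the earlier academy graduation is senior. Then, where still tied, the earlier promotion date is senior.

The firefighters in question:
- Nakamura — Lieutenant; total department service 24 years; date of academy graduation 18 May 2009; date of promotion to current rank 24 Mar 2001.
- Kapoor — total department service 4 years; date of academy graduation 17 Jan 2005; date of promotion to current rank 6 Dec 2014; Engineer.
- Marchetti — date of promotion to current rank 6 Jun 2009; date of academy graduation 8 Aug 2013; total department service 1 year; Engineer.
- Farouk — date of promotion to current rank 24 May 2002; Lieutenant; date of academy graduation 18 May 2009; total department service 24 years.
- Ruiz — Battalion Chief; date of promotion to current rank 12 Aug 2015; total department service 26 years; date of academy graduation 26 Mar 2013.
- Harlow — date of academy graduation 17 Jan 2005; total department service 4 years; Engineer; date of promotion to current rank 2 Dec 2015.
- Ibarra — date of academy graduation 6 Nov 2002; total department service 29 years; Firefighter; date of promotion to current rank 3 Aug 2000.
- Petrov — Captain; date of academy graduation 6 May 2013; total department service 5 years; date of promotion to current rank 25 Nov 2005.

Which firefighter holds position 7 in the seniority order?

By rank: Ruiz (Battalion Chief); then Petrov (Captain); then Nakamura and Farouk (Lieutenant); then Kapoor, Harlow and Marchetti (Engineer); then Ibarra (Firefighter).
Nakamura and Farouk both have total department service 24 years, so the next rule applies.
Nakamura and Farouk both have date of academy graduation 18 May 2009, so the next rule applies.
Among Nakamura and Farouk, by date of promotion to current rank (earlier first): Nakamura (24 Mar 2001) before Farouk (24 May 2002).
Among Kapoor, Harlow and Marchetti, by total department service (higher first): Kapoor and Harlow (4 years) before Marchetti (1 year).
Kapoor and Harlow both have date of academy graduation 17 Jan 2005, so the next rule applies.
Among Kapoor and Harlow, by date of promotion to current rank (earlier first): Kapoor (6 Dec 2014) before Harlow (2 Dec 2015).
Order: Ruiz, Petrov, Nakamura, Farouk, Kapoor, Harlow, Marchetti, Ibarra.

Marchetti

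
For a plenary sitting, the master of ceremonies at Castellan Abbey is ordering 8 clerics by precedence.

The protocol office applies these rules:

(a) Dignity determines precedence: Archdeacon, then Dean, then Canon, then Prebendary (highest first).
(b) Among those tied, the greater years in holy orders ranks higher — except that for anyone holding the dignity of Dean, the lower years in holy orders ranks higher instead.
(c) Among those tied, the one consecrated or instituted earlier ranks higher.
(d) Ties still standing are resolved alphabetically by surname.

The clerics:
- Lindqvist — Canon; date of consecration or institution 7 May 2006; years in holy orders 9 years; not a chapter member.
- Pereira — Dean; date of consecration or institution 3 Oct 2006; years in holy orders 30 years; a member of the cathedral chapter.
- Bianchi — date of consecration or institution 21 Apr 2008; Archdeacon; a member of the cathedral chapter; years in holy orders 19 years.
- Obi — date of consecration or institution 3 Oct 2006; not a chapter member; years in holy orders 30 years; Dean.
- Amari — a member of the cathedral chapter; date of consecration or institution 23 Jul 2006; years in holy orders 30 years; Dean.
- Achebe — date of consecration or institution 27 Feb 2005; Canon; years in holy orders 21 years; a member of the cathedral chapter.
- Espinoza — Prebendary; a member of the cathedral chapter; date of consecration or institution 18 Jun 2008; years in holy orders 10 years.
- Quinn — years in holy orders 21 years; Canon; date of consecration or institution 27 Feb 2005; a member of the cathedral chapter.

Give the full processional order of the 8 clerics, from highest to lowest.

By dignity: Bianchi (Archdeacon); then Amari, Obi and Pereira (Dean); then Achebe, Quinn and Lindqvist (Canon); then Espinoza (Prebendary).
Amari, Obi and Pereira all have years in holy orders 30 years, so the next rule applies.
Among Amari, Obi and Pereira, by date of consecration or institution (earlier first): Amari (23 Jul 2006) before Obi and Pereira (3 Oct 2006).
Among Obi and Pereira, alphabetically by surname: Obi before Pereira.
Among Achebe, Quinn and Lindqvist, by years in holy orders (higher first): Achebe and Quinn (21 years) before Lindqvist (9 years).
Achebe and Quinn both have date of consecration or institution 27 Feb 2005, so the next rule applies.
Among Achebe and Quinn, alphabetically by surname: Achebe before Quinn.
Full order: Bianchi, Amari, Obi, Pereira, Achebe, Quinn, Lindqvist, Espinoza.

Bianchi, Amari, Obi, Pereira, Achebe, Quinn, Lindqvist, Espinoza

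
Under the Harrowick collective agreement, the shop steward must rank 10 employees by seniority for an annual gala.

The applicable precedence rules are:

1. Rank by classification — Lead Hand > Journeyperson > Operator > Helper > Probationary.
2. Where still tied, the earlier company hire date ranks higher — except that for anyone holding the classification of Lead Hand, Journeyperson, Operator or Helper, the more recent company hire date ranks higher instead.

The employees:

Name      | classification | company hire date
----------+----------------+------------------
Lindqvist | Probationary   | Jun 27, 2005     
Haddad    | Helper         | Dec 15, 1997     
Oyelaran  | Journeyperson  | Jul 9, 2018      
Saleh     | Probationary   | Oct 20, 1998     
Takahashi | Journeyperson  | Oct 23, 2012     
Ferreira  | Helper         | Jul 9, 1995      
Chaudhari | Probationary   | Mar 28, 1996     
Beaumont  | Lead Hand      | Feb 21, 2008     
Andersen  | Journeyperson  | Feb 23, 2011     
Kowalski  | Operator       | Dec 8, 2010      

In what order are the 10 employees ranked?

By classification: Beaumont (Lead Hand); then Oyelaran, Takahashi and Andersen (Journeyperson); then Kowalski (Operator); then Haddad and Ferreira (Helper); then Chaudhari, Saleh and Lindqvist (Probationary).
Among Oyelaran, Takahashi and Andersen, by company hire date (later first) (reversed rule for this group): Oyelaran (Jul 9, 2018) before Takahashi (Oct 23, 2012) before Andersen (Feb 23, 2011).
Among Haddad and Ferreira, by company hire date (later first) (reversed rule for this group): Haddad (Dec 15, 1997) before Ferreira (Jul 9, 1995).
Among Chaudhari, Saleh and Lindqvist, by company hire date (earlier first): Chaudhari (Mar 28, 1996) before Saleh (Oct 20, 1998) before Lindqvist (Jun 27, 2005).
Full order: Beaumont, Oyelaran, Takahashi, Andersen, Kowalski, Haddad, Ferreira, Chaudhari, Saleh, Lindqvist.

Beaumont, Oyelaran, Takahashi, Andersen, Kowalski, Haddad, Ferreira, Chaudhari, Saleh, Lindqvist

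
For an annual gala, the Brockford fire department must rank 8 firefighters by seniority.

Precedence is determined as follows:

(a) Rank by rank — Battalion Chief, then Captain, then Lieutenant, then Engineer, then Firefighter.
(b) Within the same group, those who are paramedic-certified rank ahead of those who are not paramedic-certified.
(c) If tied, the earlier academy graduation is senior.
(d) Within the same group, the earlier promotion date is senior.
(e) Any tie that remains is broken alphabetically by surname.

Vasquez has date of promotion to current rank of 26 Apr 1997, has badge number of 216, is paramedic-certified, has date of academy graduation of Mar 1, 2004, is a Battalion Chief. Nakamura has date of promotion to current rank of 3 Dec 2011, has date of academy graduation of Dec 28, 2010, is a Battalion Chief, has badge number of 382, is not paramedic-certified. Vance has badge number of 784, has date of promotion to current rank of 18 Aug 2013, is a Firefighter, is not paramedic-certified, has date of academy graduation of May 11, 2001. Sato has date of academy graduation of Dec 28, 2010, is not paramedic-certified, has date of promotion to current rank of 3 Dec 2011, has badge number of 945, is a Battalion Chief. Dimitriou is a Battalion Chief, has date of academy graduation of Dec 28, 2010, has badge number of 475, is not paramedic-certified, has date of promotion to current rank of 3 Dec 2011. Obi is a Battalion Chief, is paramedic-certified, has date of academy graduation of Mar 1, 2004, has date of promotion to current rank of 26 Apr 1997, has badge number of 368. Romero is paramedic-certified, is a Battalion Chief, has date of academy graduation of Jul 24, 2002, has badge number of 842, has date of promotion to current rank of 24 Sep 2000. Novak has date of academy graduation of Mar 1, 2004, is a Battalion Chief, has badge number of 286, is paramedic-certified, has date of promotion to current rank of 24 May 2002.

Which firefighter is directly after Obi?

Vasquez

By rank: Romero, Obi, Vasquez, Novak, Dimitriou, Nakamura and Sato (Battalion Chief); then Vance (Firefighter).
Among Romero, Obi, Vasquez, Novak, Dimitriou, Nakamura and Sato, paramedic-certified before not paramedic-certified: Romero, Obi, Vasquez and Novak (paramedic-certified) before Dimitriou, Nakamura and Sato (not paramedic-certified).
Among Romero, Obi, Vasquez and Novak, by date of academy graduation (earlier first): Romero (Jul 24, 2002) before Obi, Vasquez and Novak (Mar 1, 2004).
Among Obi, Vasquez and Novak, by date of promotion to current rank (earlier first): Obi and Vasquez (26 Apr 1997) before Novak (24 May 2002).
Among Obi and Vasquez, alphabetically by surname: Obi before Vasquez.
Dimitriou, Nakamura and Sato all have date of academy graduation Dec 28, 2010, so the next rule applies.
Dimitriou, Nakamura and Sato all have date of promotion to current rank 3 Dec 2011, so the next rule applies.
Among Dimitriou, Nakamura and Sato, alphabetically by surname: Dimitriou before Nakamura before Sato.
Order: Romero, Obi, Vasquez, Novak, Dimitriou, Nakamura, Sato, Vance.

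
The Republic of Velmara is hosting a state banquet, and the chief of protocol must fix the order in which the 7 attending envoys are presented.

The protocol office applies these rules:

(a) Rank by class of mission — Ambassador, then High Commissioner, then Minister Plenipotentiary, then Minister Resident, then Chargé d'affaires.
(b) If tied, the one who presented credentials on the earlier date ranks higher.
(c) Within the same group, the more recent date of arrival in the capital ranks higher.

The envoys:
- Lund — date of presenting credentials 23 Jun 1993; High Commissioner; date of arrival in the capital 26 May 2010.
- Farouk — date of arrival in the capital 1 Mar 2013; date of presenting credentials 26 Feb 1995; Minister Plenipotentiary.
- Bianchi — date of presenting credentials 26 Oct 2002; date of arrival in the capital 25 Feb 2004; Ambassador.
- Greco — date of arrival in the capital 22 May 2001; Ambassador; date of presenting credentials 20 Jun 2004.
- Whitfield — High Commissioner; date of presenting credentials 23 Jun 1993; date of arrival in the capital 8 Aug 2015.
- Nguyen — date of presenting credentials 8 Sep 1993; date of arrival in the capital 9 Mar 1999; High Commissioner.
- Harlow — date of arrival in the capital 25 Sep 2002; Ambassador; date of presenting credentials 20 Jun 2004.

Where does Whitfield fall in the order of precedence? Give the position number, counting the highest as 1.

4

By class of mission: Bianchi, Harlow and Greco (Ambassador); then Whitfield, Lund and Nguyen (High Commissioner); then Farouk (Minister Plenipotentiary).
Among Bianchi, Harlow and Greco, by date of presenting credentials (earlier first): Bianchi (26 Oct 2002) before Harlow and Greco (20 Jun 2004).
Among Harlow and Greco, by date of arrival in the capital (later first): Harlow (25 Sep 2002) before Greco (22 May 2001).
Among Whitfield, Lund and Nguyen, by date of presenting credentials (earlier first): Whitfield and Lund (23 Jun 1993) before Nguyen (8 Sep 1993).
Among Whitfield and Lund, by date of arrival in the capital (later first): Whitfield (8 Aug 2015) before Lund (26 May 2010).
Order: Bianchi, Harlow, Greco, Whitfield, Lund, Nguyen, Farouk. So position 4.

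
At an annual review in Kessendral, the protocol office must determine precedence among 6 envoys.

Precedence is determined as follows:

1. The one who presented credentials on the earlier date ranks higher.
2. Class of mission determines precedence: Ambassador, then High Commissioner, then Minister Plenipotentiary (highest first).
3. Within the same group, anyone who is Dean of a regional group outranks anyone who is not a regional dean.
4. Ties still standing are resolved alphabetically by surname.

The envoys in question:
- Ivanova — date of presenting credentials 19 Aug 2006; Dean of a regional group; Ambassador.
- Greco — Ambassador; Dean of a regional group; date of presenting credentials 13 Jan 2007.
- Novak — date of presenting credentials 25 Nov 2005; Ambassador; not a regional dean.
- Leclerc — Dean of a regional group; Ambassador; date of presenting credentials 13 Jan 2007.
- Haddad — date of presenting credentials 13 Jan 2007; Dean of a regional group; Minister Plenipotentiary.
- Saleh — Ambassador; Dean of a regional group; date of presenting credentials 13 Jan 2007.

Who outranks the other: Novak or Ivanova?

Novak

By date of presenting credentials (earlier first): Novak (25 Nov 2005); then Ivanova (19 Aug 2006); then Greco, Leclerc, Saleh and Haddad (each 13 Jan 2007).
Among Greco, Leclerc, Saleh and Haddad, by class of mission: Greco, Leclerc and Saleh (Ambassador) before Haddad (Minister Plenipotentiary).
Greco, Leclerc and Saleh are each Dean of a regional group, so the next rule applies.
Among Greco, Leclerc and Saleh, alphabetically by surname: Greco before Leclerc before Saleh.
So Novak takes precedence.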